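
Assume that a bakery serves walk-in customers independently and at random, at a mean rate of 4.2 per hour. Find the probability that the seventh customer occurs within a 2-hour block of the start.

Over the interval, μ = 4.2 × 2 = 8.4 (a 2-hour block = 2 hours).
The seventh arrival falls in the interval iff at least 7 events occur there: P(S_7 ≤ t) = P(N ≥ 7) = 1 − P(N ≤ 6) ≈ 0.7330.

0.7330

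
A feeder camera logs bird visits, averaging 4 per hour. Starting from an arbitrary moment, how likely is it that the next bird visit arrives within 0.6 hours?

0.9093

Inter-arrival times are exponential with rate λ = 4 per hour.
P(T ≤ 0.6) = 1 − e^(−λt) = 1 − e^(−4 × 0.6) = 1 − e^(−2.4) ≈ 0.9093.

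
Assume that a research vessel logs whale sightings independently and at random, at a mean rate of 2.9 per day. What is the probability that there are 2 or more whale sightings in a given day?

0.7854

With mean μ = 2.9 per day,
P(N ≥ 2) = 1 − P(N ≤ 1) = 1 − Σ_{j=0}^{1} e^(−μ) μ^j/j! ≈ 0.7854.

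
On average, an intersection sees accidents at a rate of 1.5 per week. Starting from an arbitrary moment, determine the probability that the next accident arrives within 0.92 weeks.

0.7484

Inter-arrival times are exponential with rate λ = 1.5 per week.
P(T ≤ 0.92) = 1 − e^(−λt) = 1 − e^(−1.5 × 0.92) = 1 − e^(−1.38) ≈ 0.7484.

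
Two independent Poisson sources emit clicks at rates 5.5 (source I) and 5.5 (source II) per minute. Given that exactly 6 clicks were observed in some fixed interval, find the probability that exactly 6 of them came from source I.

0.0156

Given the total, each event is independently from source I with probability p = λ_I/(λ_I+λ_II) = 5.5/11 = 0.5000.
So K ~ Binomial(6, 5.5/11): P(K = 6) = C(6,6) · (5.5/11)^6 · (5.5/11)^0 ≈ 0.0156.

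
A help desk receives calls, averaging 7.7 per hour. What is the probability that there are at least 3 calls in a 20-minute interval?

0.4732

Over the interval, μ = 7.7 × 1/3 ≈ 2.56667 (a 20-minute interval = 1/3 hours).
P(N ≥ 3) = 1 − P(N ≤ 2) = 1 − Σ_{j=0}^{2} e^(−μ) μ^j/j! ≈ 0.4732.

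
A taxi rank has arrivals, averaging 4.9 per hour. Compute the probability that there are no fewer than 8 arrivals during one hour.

With mean μ = 4.9 per hour,
P(N ≥ 8) = 1 − P(N ≤ 7) = 1 − Σ_{j=0}^{7} e^(−μ) μ^j/j! ≈ 0.1231.

0.1231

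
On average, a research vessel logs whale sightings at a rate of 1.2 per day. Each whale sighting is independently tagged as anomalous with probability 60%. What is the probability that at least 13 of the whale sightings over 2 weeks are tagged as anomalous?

0.2161

Thinning: the whale sightings that are tagged as anomalous themselves form a Poisson process with rate 0.6 × 1.2 = 0.72 per day.
Over the interval, μ = 0.72 × 14 = 10.08 (2 weeks = 14 days).
P(N ≥ 13) = 1 − P(N ≤ 12) ≈ 0.2161.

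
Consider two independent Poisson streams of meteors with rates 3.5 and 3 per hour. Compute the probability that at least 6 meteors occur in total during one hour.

Independent Poisson processes superpose: combined rate λ = 3.5 + 3 = 6.5 per hour.
So μ = 6.5.
P(N ≥ 6) = 1 − P(N ≤ 5) ≈ 0.6310.

0.6310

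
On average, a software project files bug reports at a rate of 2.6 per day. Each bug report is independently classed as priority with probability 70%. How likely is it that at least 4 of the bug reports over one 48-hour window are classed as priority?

0.4933

Thinning: the bug reports that are classed as priority themselves form a Poisson process with rate 0.7 × 2.6 = 1.82 per day.
Over the interval, μ = 1.82 × 2 = 3.64 (a 48-hour window = 2 days).
P(N ≥ 4) = 1 − P(N ≤ 3) ≈ 0.4933.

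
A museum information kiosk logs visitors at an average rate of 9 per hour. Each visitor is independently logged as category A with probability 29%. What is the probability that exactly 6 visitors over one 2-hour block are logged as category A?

Thinning: the visitors that are logged as category A themselves form a Poisson process with rate 0.29 × 9 = 2.61 per hour.
Over the interval, μ = 2.61 × 2 = 5.22 (a 2-hour block = 2 hours).
P(N = 6) = e^(−5.22) · 5.22^6/6! ≈ 0.1519.

0.1519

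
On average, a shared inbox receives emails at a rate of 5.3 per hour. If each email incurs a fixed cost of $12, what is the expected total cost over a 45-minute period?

$47.7

E[N] = 5.3 × 0.75 = 3.975 (a 45-minute period = 0.75 hours); E[cost] = 3.975 × $12 = $47.7.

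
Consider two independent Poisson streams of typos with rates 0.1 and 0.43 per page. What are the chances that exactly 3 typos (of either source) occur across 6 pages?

Independent Poisson processes superpose: combined rate λ = 0.1 + 0.43 = 0.53 per page.
Over the interval, μ = 0.53 × 6 = 3.18 (6 pages).
P(N = 3) = e^(−3.18) · 3.18^3/3! ≈ 0.2229.

0.2229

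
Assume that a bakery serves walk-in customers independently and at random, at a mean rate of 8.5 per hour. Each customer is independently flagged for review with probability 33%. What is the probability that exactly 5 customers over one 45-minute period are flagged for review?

Thinning: the customers that are flagged for review themselves form a Poisson process with rate 0.33 × 8.5 = 2.805 per hour.
Over the interval, μ = 2.805 × 0.75 = 2.10375 (a 45-minute period = 0.75 hours).
P(N = 5) = e^(−2.10375) · 2.10375^5/5! ≈ 0.0419.

0.0419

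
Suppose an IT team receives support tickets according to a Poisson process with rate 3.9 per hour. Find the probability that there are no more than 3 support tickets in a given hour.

With mean μ = 3.9 per hour,
P(N ≤ 3) = Σ_{j=0}^{3} e^(−μ) μ^j/j! ≈ 0.4532.

0.4532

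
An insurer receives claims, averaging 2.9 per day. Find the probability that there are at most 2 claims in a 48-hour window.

Over the interval, μ = 2.9 × 2 = 5.8 (a 48-hour window = 2 days).
P(N ≤ 2) = Σ_{j=0}^{2} e^(−μ) μ^j/j! ≈ 0.0715.

0.0715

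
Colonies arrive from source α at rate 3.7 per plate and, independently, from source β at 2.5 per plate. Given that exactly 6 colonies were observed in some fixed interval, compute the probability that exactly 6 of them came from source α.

0.0452

Given the total, each event is independently from source α with probability p = λ_α/(λ_α+λ_β) = 3.7/6.2 ≈ 0.5968.
So K ~ Binomial(6, 3.7/6.2): P(K = 6) = C(6,6) · (3.7/6.2)^6 · (2.5/6.2)^0 ≈ 0.0452.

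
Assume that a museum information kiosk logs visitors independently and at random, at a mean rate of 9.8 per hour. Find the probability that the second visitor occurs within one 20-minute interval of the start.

0.8373

Over the interval, μ = 9.8 × 1/3 ≈ 3.26667 (a 20-minute interval = 1/3 hours).
The second arrival falls in the interval iff at least 2 events occur there: P(S_2 ≤ t) = P(N ≥ 2) = 1 − P(N ≤ 1) ≈ 0.8373.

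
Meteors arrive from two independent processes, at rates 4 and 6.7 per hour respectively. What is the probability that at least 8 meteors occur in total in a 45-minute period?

Independent Poisson processes superpose: combined rate λ = 4 + 6.7 = 10.7 per hour.
Over the interval, μ = 10.7 × 0.75 = 8.025 (a 45-minute period = 0.75 hours).
P(N ≥ 8) = 1 − P(N ≤ 7) ≈ 0.5505.

0.5505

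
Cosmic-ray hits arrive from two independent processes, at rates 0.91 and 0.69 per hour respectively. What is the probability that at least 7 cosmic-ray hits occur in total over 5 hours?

0.6866

Independent Poisson processes superpose: combined rate λ = 0.91 + 0.69 = 1.6 per hour.
Over the interval, μ = 1.6 × 5 = 8 (5 hours).
P(N ≥ 7) = 1 − P(N ≤ 6) ≈ 0.6866.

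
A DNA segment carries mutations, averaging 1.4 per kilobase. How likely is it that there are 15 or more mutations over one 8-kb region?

Over the interval, μ = 1.4 × 8 = 11.2 (an 8-kb region = 8 kilobases).
P(N ≥ 15) = 1 − P(N ≤ 14) = 1 − Σ_{j=0}^{14} e^(−μ) μ^j/j! ≈ 0.1609.

0.1609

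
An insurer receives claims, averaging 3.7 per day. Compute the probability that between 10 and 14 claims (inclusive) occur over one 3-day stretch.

Over the interval, μ = 3.7 × 3 = 11.1 (a 3-day stretch = 3 days).
P(10 ≤ N ≤ 14) = Σ_{j=10}^{14} e^(−11.1) · 11.1^j/j! ≈ 0.5169.

0.5169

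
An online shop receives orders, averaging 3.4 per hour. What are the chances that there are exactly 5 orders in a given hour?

With mean μ = 3.4 per hour,
P(N = 5) = e^(−μ) μ^5/5! = e^(−3.4) · 3.4^5/120 ≈ 0.1264.

0.1264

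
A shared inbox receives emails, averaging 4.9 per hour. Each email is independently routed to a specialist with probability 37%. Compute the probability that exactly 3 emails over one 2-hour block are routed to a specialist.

Thinning: the emails that are routed to a specialist themselves form a Poisson process with rate 0.37 × 4.9 = 1.813 per hour.
Over the interval, μ = 1.813 × 2 = 3.626 (a 2-hour block = 2 hours).
P(N = 3) = e^(−3.626) · 3.626^3/3! ≈ 0.2115.

0.2115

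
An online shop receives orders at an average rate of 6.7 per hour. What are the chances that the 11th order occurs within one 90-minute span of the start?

Over the interval, μ = 6.7 × 1.5 = 10.05 (a 90-minute span = 1.5 hours).
The 11th arrival falls in the interval iff at least 11 events occur there: P(S_11 ≤ t) = P(N ≥ 11) = 1 − P(N ≤ 10) ≈ 0.4232.

0.4232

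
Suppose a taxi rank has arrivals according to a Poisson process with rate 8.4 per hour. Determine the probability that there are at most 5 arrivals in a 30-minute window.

Over the interval, μ = 8.4 × 0.5 = 4.2 (a 30-minute window = 0.5 hours).
P(N ≤ 5) = Σ_{j=0}^{5} e^(−μ) μ^j/j! ≈ 0.7531.

0.7531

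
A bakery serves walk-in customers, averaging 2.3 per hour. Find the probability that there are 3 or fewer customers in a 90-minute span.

Over the interval, μ = 2.3 × 1.5 = 3.45 (a 90-minute span = 1.5 hours).
P(N ≤ 3) = Σ_{j=0}^{3} e^(−μ) μ^j/j! ≈ 0.5475.

0.5475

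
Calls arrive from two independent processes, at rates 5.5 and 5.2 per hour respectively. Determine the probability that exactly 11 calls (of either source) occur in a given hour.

0.1189

Independent Poisson processes superpose: combined rate λ = 5.5 + 5.2 = 10.7 per hour.
So μ = 10.7.
P(N = 11) = e^(−10.7) · 10.7^11/11! ≈ 0.1189.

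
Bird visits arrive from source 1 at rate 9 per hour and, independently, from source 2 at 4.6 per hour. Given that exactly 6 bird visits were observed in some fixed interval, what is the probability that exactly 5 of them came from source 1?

Given the total, each event is independently from source 1 with probability p = λ_1/(λ_1+λ_2) = 9/13.6 ≈ 0.6618.
So K ~ Binomial(6, 9/13.6): P(K = 5) = C(6,5) · (9/13.6)^5 · (4.6/13.6)^1 ≈ 0.2576.

0.2576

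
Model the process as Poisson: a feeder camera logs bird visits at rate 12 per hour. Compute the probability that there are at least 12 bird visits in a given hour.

0.5384

With mean μ = 12 per hour,
P(N ≥ 12) = 1 − P(N ≤ 11) = 1 − Σ_{j=0}^{11} e^(−μ) μ^j/j! ≈ 0.5384.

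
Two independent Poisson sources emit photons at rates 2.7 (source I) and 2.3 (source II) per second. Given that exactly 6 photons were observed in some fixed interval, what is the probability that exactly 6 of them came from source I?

0.0248

Given the total, each event is independently from source I with probability p = λ_I/(λ_I+λ_II) = 2.7/5 = 0.5400.
So K ~ Binomial(6, 2.7/5): P(K = 6) = C(6,6) · (2.7/5)^6 · (2.3/5)^0 ≈ 0.0248.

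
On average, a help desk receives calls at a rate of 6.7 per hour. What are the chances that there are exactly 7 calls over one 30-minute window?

0.0330

Over the interval, μ = 6.7 × 0.5 = 3.35 (a 30-minute window = 0.5 hours).
P(N = 7) = e^(−μ) μ^7/7! = e^(−3.35) · 3.35^7/5040 ≈ 0.0330.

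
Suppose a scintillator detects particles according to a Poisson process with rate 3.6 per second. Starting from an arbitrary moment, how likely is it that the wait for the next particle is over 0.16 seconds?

The wait for the next event is exponential with rate λ = 3.6 per second.
P(T > 0.16) = e^(−λt) = e^(−3.6 × 0.16) = e^(−0.576) ≈ 0.5621.

0.5621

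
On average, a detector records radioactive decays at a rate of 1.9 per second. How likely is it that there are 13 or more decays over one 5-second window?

0.1636

Over the interval, μ = 1.9 × 5 = 9.5 (a 5-second window = 5 seconds).
P(N ≥ 13) = 1 − P(N ≤ 12) = 1 − Σ_{j=0}^{12} e^(−μ) μ^j/j! ≈ 0.1636.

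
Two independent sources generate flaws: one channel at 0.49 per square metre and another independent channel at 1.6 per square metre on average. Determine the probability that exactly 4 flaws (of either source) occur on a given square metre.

Independent Poisson processes superpose: combined rate λ = 0.49 + 1.6 = 2.09 per square metre.
So μ = 2.09.
P(N = 4) = e^(−2.09) · 2.09^4/4! ≈ 0.0983.

0.0983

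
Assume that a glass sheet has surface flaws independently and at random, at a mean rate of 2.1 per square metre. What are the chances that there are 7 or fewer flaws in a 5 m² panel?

0.1785

Over the interval, μ = 2.1 × 5 = 10.5 (a 5 m² panel = 5 square metres).
P(N ≤ 7) = Σ_{j=0}^{7} e^(−μ) μ^j/j! ≈ 0.1785.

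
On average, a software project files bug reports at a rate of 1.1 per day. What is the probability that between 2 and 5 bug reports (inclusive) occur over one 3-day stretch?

Over the interval, μ = 1.1 × 3 = 3.3 (a 3-day stretch = 3 days).
P(2 ≤ N ≤ 5) = Σ_{j=2}^{5} e^(−3.3) · 3.3^j/j! ≈ 0.7243.

0.7243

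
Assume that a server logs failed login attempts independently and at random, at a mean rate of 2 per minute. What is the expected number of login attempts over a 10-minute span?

20

E[N] = λt = 2 × 10 = 20 (a 10-minute span = 10 minutes).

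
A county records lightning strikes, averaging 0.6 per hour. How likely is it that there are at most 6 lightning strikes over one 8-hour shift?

Over the interval, μ = 0.6 × 8 = 4.8 (an 8-hour shift = 8 hours).
P(N ≤ 6) = Σ_{j=0}^{6} e^(−μ) μ^j/j! ≈ 0.7908.

0.7908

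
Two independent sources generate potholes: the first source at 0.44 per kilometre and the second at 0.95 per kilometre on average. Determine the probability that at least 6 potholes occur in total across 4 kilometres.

0.4813

Independent Poisson processes superpose: combined rate λ = 0.44 + 0.95 = 1.39 per kilometre.
Over the interval, μ = 1.39 × 4 = 5.56 (4 kilometres).
P(N ≥ 6) = 1 − P(N ≤ 5) ≈ 0.4813.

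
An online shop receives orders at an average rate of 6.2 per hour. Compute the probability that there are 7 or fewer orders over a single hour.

With mean μ = 6.2 per hour,
P(N ≤ 7) = Σ_{j=0}^{7} e^(−μ) μ^j/j! ≈ 0.7160.

0.7160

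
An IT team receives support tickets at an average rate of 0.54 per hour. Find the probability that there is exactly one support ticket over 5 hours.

0.1815

Over the interval, μ = 0.54 × 5 = 2.7 (5 hours).
P(N = 1) = e^(−μ) μ^1/1! = e^(−2.7) · 2.7^1/1 ≈ 0.1815.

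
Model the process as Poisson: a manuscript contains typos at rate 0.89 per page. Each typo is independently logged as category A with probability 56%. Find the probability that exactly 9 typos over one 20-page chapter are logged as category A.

0.1255

Thinning: the typos that are logged as category A themselves form a Poisson process with rate 0.56 × 0.89 = 0.4984 per page.
Over the interval, μ = 0.4984 × 20 = 9.968 (a 20-page chapter = 20 pages).
P(N = 9) = e^(−9.968) · 9.968^9/9! ≈ 0.1255.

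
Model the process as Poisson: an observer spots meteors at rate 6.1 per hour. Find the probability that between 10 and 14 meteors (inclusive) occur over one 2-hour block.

Over the interval, μ = 6.1 × 2 = 12.2 (a 2-hour block = 2 hours).
P(10 ≤ N ≤ 14) = Σ_{j=10}^{14} e^(−12.2) · 12.2^j/j! ≈ 0.5283.

0.5283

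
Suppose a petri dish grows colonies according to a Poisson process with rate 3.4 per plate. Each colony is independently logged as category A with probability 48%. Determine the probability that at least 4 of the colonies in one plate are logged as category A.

Thinning: the colonies that are logged as category A themselves form a Poisson process with rate 0.48 × 3.4 = 1.632 per plate.
So μ = 1.632.
P(N ≥ 4) = 1 − P(N ≤ 3) ≈ 0.0833.

0.0833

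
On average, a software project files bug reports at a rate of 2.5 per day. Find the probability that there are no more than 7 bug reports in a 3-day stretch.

Over the interval, μ = 2.5 × 3 = 7.5 (a 3-day stretch = 3 days).
P(N ≤ 7) = Σ_{j=0}^{7} e^(−μ) μ^j/j! ≈ 0.5246.

0.5246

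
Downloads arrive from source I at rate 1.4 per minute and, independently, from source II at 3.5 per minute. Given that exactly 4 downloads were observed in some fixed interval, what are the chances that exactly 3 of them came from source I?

0.0666

Given the total, each event is independently from source I with probability p = λ_I/(λ_I+λ_II) = 1.4/4.9 ≈ 0.2857.
So K ~ Binomial(4, 1.4/4.9): P(K = 3) = C(4,3) · (1.4/4.9)^3 · (3.5/4.9)^1 ≈ 0.0666.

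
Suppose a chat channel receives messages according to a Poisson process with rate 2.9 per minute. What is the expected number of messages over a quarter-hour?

E[N] = λt = 2.9 × 15 = 43.5 (a quarter-hour = 15 minutes).

43.5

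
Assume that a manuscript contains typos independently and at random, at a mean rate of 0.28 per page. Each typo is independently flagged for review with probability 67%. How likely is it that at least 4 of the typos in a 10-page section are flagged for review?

Thinning: the typos that are flagged for review themselves form a Poisson process with rate 0.67 × 0.28 = 0.1876 per page.
Over the interval, μ = 0.1876 × 10 = 1.876 (a 10-page section = 10 pages).
P(N ≥ 4) = 1 − P(N ≤ 3) ≈ 0.1212.

0.1212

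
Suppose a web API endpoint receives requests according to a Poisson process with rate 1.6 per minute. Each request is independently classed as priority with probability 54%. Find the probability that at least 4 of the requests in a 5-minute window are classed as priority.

Thinning: the requests that are classed as priority themselves form a Poisson process with rate 0.54 × 1.6 = 0.864 per minute.
Over the interval, μ = 0.864 × 5 = 4.32 (a 5-minute window = 5 minutes).
P(N ≥ 4) = 1 − P(N ≤ 3) ≈ 0.6264.

0.6264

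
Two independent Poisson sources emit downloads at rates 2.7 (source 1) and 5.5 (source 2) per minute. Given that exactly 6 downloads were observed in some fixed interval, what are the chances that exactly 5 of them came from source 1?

Given the total, each event is independently from source 1 with probability p = λ_1/(λ_1+λ_2) = 2.7/8.2 ≈ 0.3293.
So K ~ Binomial(6, 2.7/8.2): P(K = 5) = C(6,5) · (2.7/8.2)^5 · (5.5/8.2)^1 ≈ 0.0156.

0.0156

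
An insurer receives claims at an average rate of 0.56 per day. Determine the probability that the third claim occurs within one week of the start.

0.7499

Over the interval, μ = 0.56 × 7 = 3.92 (a week = 7 days).
The third arrival falls in the interval iff at least 3 events occur there: P(S_3 ≤ t) = P(N ≥ 3) = 1 − P(N ≤ 2) ≈ 0.7499.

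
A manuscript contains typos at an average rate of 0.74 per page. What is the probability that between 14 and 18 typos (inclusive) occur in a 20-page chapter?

Over the interval, μ = 0.74 × 20 = 14.8 (a 20-page chapter = 20 pages).
P(14 ≤ N ≤ 18) = Σ_{j=14}^{18} e^(−14.8) · 14.8^j/j! ≈ 0.4507.

0.4507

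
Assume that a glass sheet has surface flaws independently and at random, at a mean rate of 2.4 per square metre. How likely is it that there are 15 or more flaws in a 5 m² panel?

0.2280

Over the interval, μ = 2.4 × 5 = 12 (a 5 m² panel = 5 square metres).
P(N ≥ 15) = 1 − P(N ≤ 14) = 1 − Σ_{j=0}^{14} e^(−μ) μ^j/j! ≈ 0.2280.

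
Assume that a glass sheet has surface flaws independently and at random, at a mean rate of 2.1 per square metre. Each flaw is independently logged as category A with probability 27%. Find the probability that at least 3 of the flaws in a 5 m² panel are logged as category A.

Thinning: the flaws that are logged as category A themselves form a Poisson process with rate 0.27 × 2.1 = 0.567 per square metre.
Over the interval, μ = 0.567 × 5 = 2.835 (a 5 m² panel = 5 square metres).
P(N ≥ 3) = 1 − P(N ≤ 2) ≈ 0.5388.

0.5388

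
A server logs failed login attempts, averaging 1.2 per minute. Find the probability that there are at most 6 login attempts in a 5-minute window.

0.6063

Over the interval, μ = 1.2 × 5 = 6 (a 5-minute window = 5 minutes).
P(N ≤ 6) = Σ_{j=0}^{6} e^(−μ) μ^j/j! ≈ 0.6063.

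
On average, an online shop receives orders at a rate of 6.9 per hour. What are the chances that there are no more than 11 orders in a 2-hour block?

0.2773

Over the interval, μ = 6.9 × 2 = 13.8 (a 2-hour block = 2 hours).
P(N ≤ 11) = Σ_{j=0}^{11} e^(−μ) μ^j/j! ≈ 0.2773.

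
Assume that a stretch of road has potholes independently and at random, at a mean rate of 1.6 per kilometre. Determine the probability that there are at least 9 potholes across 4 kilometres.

Over the interval, μ = 1.6 × 4 = 6.4 (4 kilometres).
P(N ≥ 9) = 1 − P(N ≤ 8) = 1 − Σ_{j=0}^{8} e^(−μ) μ^j/j! ≈ 0.1967.

0.1967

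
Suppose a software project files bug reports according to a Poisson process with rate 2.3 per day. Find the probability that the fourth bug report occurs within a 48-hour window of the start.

0.6743

Over the interval, μ = 2.3 × 2 = 4.6 (a 48-hour window = 2 days).
The fourth arrival falls in the interval iff at least 4 events occur there: P(S_4 ≤ t) = P(N ≥ 4) = 1 − P(N ≤ 3) ≈ 0.6743.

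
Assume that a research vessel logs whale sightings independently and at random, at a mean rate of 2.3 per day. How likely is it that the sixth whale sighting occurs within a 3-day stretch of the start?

Over the interval, μ = 2.3 × 3 = 6.9 (a 3-day stretch = 3 days).
The sixth arrival falls in the interval iff at least 6 events occur there: P(S_6 ≤ t) = P(N ≥ 6) = 1 − P(N ≤ 5) ≈ 0.6863.

0.6863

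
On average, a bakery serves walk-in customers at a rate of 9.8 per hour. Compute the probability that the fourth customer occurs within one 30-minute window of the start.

Over the interval, μ = 9.8 × 0.5 = 4.9 (a 30-minute window = 0.5 hours).
The fourth arrival falls in the interval iff at least 4 events occur there: P(S_4 ≤ t) = P(N ≥ 4) = 1 − P(N ≤ 3) ≈ 0.7207.

0.7207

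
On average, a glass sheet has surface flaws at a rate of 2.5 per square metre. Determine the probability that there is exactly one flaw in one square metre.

With mean μ = 2.5 per square metre,
P(N = 1) = e^(−μ) μ^1/1! = e^(−2.5) · 2.5^1/1 ≈ 0.2052.

0.2052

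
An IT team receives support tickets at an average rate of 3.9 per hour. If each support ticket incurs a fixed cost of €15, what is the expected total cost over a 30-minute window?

€29.25

E[N] = 3.9 × 0.5 = 1.95 (a 30-minute window = 0.5 hours); E[cost] = 1.95 × €15 = €29.25.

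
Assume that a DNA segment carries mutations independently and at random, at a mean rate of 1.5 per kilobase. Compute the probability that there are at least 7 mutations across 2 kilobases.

0.0335

Over the interval, μ = 1.5 × 2 = 3 (2 kilobases).
P(N ≥ 7) = 1 − P(N ≤ 6) = 1 − Σ_{j=0}^{6} e^(−μ) μ^j/j! ≈ 0.0335.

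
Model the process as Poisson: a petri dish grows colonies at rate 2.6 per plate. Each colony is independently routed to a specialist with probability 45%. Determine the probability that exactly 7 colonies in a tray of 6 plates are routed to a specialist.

0.1490

Thinning: the colonies that are routed to a specialist themselves form a Poisson process with rate 0.45 × 2.6 = 1.17 per plate.
Over the interval, μ = 1.17 × 6 = 7.02 (a tray of 6 plates = 6 plates).
P(N = 7) = e^(−7.02) · 7.02^7/7! ≈ 0.1490.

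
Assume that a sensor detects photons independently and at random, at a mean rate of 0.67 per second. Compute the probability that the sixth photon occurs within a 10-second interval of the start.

0.6594

Over the interval, μ = 0.67 × 10 = 6.7 (a 10-second interval = 10 seconds).
The sixth arrival falls in the interval iff at least 6 events occur there: P(S_6 ≤ t) = P(N ≥ 6) = 1 − P(N ≤ 5) ≈ 0.6594.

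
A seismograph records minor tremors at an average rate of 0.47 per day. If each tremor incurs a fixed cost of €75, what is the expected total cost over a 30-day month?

€1057.5

E[N] = 0.47 × 30 = 14.1 (a 30-day month = 30 days); E[cost] = 14.1 × €75 = €1057.5.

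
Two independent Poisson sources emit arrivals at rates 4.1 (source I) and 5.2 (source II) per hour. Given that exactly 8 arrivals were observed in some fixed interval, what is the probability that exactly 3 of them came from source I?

Given the total, each event is independently from source I with probability p = λ_I/(λ_I+λ_II) = 4.1/9.3 ≈ 0.4409.
So K ~ Binomial(8, 4.1/9.3): P(K = 3) = C(8,3) · (4.1/9.3)^3 · (5.2/9.3)^5 ≈ 0.2622.

0.2622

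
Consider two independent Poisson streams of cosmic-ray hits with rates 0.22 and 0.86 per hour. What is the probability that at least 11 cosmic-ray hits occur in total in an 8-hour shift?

Independent Poisson processes superpose: combined rate λ = 0.22 + 0.86 = 1.08 per hour.
Over the interval, μ = 1.08 × 8 = 8.64 (an 8-hour shift = 8 hours).
P(N ≥ 11) = 1 − P(N ≤ 10) ≈ 0.2523.

0.2523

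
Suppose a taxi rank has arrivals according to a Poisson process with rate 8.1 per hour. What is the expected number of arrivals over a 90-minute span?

12.15

E[N] = λt = 8.1 × 1.5 = 12.15 (a 90-minute span = 1.5 hours).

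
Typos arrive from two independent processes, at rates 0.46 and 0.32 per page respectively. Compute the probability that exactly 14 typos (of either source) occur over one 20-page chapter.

Independent Poisson processes superpose: combined rate λ = 0.46 + 0.32 = 0.78 per page.
Over the interval, μ = 0.78 × 20 = 15.6 (a 20-page chapter = 20 pages).
P(N = 14) = e^(−15.6) · 15.6^14/14! ≈ 0.0974.

0.0974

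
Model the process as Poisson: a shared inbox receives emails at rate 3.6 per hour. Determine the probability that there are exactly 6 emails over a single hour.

With mean μ = 3.6 per hour,
P(N = 6) = e^(−μ) μ^6/6! = e^(−3.6) · 3.6^6/720 ≈ 0.0826.

0.0826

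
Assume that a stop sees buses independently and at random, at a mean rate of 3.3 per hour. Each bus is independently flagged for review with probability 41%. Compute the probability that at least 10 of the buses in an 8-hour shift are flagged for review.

Thinning: the buses that are flagged for review themselves form a Poisson process with rate 0.41 × 3.3 = 1.353 per hour.
Over the interval, μ = 1.353 × 8 = 10.824 (an 8-hour shift = 8 hours).
P(N ≥ 10) = 1 − P(N ≤ 9) ≈ 0.6401.

0.6401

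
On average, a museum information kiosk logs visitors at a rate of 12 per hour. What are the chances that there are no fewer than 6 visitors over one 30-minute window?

0.5543

Over the interval, μ = 12 × 0.5 = 6 (a 30-minute window = 0.5 hours).
P(N ≥ 6) = 1 − P(N ≤ 5) = 1 − Σ_{j=0}^{5} e^(−μ) μ^j/j! ≈ 0.5543.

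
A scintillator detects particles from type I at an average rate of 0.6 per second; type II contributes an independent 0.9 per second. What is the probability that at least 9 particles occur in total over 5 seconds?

Independent Poisson processes superpose: combined rate λ = 0.6 + 0.9 = 1.5 per second.
Over the interval, μ = 1.5 × 5 = 7.5 (5 seconds).
P(N ≥ 9) = 1 − P(N ≤ 8) ≈ 0.3380.

0.3380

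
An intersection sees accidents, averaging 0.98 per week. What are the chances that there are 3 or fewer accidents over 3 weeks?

Over the interval, μ = 0.98 × 3 = 2.94 (3 weeks).
P(N ≤ 3) = Σ_{j=0}^{3} e^(−μ) μ^j/j! ≈ 0.6607.

0.6607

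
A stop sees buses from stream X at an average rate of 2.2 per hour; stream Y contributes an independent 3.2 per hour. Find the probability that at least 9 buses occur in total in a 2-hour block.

Independent Poisson processes superpose: combined rate λ = 2.2 + 3.2 = 5.4 per hour.
Over the interval, μ = 5.4 × 2 = 10.8 (a 2-hour block = 2 hours).
P(N ≥ 9) = 1 − P(N ≤ 8) ≈ 0.7498.

0.7498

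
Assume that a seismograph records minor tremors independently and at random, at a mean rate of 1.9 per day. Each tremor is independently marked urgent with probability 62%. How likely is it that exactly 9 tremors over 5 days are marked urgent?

0.0651

Thinning: the tremors that are marked urgent themselves form a Poisson process with rate 0.62 × 1.9 = 1.178 per day.
Over the interval, μ = 1.178 × 5 = 5.89 (5 days).
P(N = 9) = e^(−5.89) · 5.89^9/9! ≈ 0.0651.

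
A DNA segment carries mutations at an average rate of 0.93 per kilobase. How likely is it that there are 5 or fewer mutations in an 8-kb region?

Over the interval, μ = 0.93 × 8 = 7.44 (an 8-kb region = 8 kilobases).
P(N ≤ 5) = Σ_{j=0}^{5} e^(−μ) μ^j/j! ≈ 0.2481.

0.2481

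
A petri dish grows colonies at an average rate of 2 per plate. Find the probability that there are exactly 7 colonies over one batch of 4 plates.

Over the interval, μ = 2 × 4 = 8 (a batch of 4 plates = 4 plates).
P(N = 7) = e^(−μ) μ^7/7! = e^(−8) · 8^7/5040 ≈ 0.1396.

0.1396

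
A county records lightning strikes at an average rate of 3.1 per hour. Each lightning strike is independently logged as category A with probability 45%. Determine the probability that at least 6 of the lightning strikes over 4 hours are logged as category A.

0.4847

Thinning: the lightning strikes that are logged as category A themselves form a Poisson process with rate 0.45 × 3.1 = 1.395 per hour.
Over the interval, μ = 1.395 × 4 = 5.58 (4 hours).
P(N ≥ 6) = 1 − P(N ≤ 5) ≈ 0.4847.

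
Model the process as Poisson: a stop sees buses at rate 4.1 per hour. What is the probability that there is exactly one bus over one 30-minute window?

Over the interval, μ = 4.1 × 0.5 = 2.05 (a 30-minute window = 0.5 hours).
P(N = 1) = e^(−μ) μ^1/1! = e^(−2.05) · 2.05^1/1 ≈ 0.2639.

0.2639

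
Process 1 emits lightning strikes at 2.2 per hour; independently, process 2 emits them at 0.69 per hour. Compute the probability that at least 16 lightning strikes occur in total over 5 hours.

Independent Poisson processes superpose: combined rate λ = 2.2 + 0.69 = 2.89 per hour.
Over the interval, μ = 2.89 × 5 = 14.45 (5 hours).
P(N ≥ 16) = 1 − P(N ≤ 15) ≈ 0.3758.

0.3758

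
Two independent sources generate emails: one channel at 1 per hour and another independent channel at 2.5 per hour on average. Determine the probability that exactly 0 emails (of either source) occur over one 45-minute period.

0.0724

Independent Poisson processes superpose: combined rate λ = 1 + 2.5 = 3.5 per hour.
Over the interval, μ = 3.5 × 0.75 = 2.625 (a 45-minute period = 0.75 hours).
P(N = 0) = e^(−2.625) · 2.625^0/0! ≈ 0.0724.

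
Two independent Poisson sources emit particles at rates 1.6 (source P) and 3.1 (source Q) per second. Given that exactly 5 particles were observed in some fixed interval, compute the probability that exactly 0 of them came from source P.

0.1248

Given the total, each event is independently from source P with probability p = λ_P/(λ_P+λ_Q) = 1.6/4.7 ≈ 0.3404.
So K ~ Binomial(5, 1.6/4.7): P(K = 0) = C(5,0) · (1.6/4.7)^0 · (3.1/4.7)^5 ≈ 0.1248.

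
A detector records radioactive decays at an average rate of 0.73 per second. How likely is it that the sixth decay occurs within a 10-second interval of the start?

Over the interval, μ = 0.73 × 10 = 7.3 (a 10-second interval = 10 seconds).
The sixth arrival falls in the interval iff at least 6 events occur there: P(S_6 ≤ t) = P(N ≥ 6) = 1 − P(N ≤ 5) ≈ 0.7360.

0.7360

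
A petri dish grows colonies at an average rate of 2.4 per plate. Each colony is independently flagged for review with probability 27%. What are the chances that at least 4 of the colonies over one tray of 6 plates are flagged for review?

Thinning: the colonies that are flagged for review themselves form a Poisson process with rate 0.27 × 2.4 = 0.648 per plate.
Over the interval, μ = 0.648 × 6 = 3.888 (a tray of 6 plates = 6 plates).
P(N ≥ 4) = 1 − P(N ≤ 3) ≈ 0.5443.

0.5443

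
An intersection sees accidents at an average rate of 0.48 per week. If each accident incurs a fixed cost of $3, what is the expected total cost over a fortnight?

$2.88

E[N] = 0.48 × 2 = 0.96 (a fortnight = 2 weeks); E[cost] = 0.96 × $3 = $2.88.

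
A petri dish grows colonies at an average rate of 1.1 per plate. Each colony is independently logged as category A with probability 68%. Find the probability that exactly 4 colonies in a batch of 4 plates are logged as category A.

Thinning: the colonies that are logged as category A themselves form a Poisson process with rate 0.68 × 1.1 = 0.748 per plate.
Over the interval, μ = 0.748 × 4 = 2.992 (a batch of 4 plates = 4 plates).
P(N = 4) = e^(−2.992) · 2.992^4/4! ≈ 0.1676.

0.1676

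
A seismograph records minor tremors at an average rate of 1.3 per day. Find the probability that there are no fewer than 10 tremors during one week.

0.4258

Over the interval, μ = 1.3 × 7 = 9.1 (a week = 7 days).
P(N ≥ 10) = 1 − P(N ≤ 9) = 1 − Σ_{j=0}^{9} e^(−μ) μ^j/j! ≈ 0.4258.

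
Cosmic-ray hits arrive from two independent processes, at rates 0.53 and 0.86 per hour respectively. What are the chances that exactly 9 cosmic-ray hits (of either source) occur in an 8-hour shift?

0.1061

Independent Poisson processes superpose: combined rate λ = 0.53 + 0.86 = 1.39 per hour.
Over the interval, μ = 1.39 × 8 = 11.12 (an 8-hour shift = 8 hours).
P(N = 9) = e^(−11.12) · 11.12^9/9! ≈ 0.1061.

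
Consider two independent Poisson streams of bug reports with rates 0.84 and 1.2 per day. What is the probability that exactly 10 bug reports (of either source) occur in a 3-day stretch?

Independent Poisson processes superpose: combined rate λ = 0.84 + 1.2 = 2.04 per day.
Over the interval, μ = 2.04 × 3 = 6.12 (a 3-day stretch = 3 days).
P(N = 10) = e^(−6.12) · 6.12^10/10! ≈ 0.0447.

0.0447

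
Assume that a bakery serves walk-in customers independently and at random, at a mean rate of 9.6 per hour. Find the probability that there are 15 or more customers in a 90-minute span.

0.4719

Over the interval, μ = 9.6 × 1.5 = 14.4 (a 90-minute span = 1.5 hours).
P(N ≥ 15) = 1 − P(N ≤ 14) = 1 − Σ_{j=0}^{14} e^(−μ) μ^j/j! ≈ 0.4719.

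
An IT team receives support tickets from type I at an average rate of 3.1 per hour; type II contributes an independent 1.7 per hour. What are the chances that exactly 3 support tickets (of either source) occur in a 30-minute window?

0.2090

Independent Poisson processes superpose: combined rate λ = 3.1 + 1.7 = 4.8 per hour.
Over the interval, μ = 4.8 × 0.5 = 2.4 (a 30-minute window = 0.5 hours).
P(N = 3) = e^(−2.4) · 2.4^3/3! ≈ 0.2090.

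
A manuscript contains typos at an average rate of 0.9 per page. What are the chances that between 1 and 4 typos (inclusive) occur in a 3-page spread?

Over the interval, μ = 0.9 × 3 = 2.7 (a 3-page spread = 3 pages).
P(1 ≤ N ≤ 4) = Σ_{j=1}^{4} e^(−2.7) · 2.7^j/j! ≈ 0.7957.

0.7957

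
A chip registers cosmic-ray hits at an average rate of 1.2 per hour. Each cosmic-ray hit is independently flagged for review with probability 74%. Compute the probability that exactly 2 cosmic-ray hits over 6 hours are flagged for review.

Thinning: the cosmic-ray hits that are flagged for review themselves form a Poisson process with rate 0.74 × 1.2 = 0.888 per hour.
Over the interval, μ = 0.888 × 6 = 5.328 (6 hours).
P(N = 2) = e^(−5.328) · 5.328^2/2! ≈ 0.0689.

0.0689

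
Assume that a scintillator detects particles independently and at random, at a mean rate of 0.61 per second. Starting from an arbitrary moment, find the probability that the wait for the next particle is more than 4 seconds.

0.0872

The wait for the next event is exponential with rate λ = 0.61 per second.
P(T > 4) = e^(−λt) = e^(−0.61 × 4) = e^(−2.44) ≈ 0.0872.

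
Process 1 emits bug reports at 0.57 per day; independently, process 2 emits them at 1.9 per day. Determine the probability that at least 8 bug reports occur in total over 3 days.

0.4621

Independent Poisson processes superpose: combined rate λ = 0.57 + 1.9 = 2.47 per day.
Over the interval, μ = 2.47 × 3 = 7.41 (3 days).
P(N ≥ 8) = 1 − P(N ≤ 7) ≈ 0.4621.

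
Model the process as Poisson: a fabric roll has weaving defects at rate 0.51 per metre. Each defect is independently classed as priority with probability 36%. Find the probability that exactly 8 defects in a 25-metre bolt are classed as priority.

0.0496

Thinning: the defects that are classed as priority themselves form a Poisson process with rate 0.36 × 0.51 = 0.1836 per metre.
Over the interval, μ = 0.1836 × 25 = 4.59 (a 25-metre bolt = 25 metres).
P(N = 8) = e^(−4.59) · 4.59^8/8! ≈ 0.0496.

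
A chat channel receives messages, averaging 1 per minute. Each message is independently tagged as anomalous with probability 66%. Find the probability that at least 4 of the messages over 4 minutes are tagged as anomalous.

Thinning: the messages that are tagged as anomalous themselves form a Poisson process with rate 0.66 × 1 = 0.66 per minute.
Over the interval, μ = 0.66 × 4 = 2.64 (4 minutes).
P(N ≥ 4) = 1 − P(N ≤ 3) ≈ 0.2727.

0.2727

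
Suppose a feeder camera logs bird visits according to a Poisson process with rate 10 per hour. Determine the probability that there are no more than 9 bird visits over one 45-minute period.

0.7764

Over the interval, μ = 10 × 0.75 = 7.5 (a 45-minute period = 0.75 hours).
P(N ≤ 9) = Σ_{j=0}^{9} e^(−μ) μ^j/j! ≈ 0.7764.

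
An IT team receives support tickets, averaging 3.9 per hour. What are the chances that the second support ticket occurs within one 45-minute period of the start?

0.7894

Over the interval, μ = 3.9 × 0.75 = 2.925 (a 45-minute period = 0.75 hours).
The second arrival falls in the interval iff at least 2 events occur there: P(S_2 ≤ t) = P(N ≥ 2) = 1 − P(N ≤ 1) ≈ 0.7894.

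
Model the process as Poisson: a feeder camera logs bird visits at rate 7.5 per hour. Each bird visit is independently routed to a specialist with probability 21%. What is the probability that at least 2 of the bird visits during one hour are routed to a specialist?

0.4670

Thinning: the bird visits that are routed to a specialist themselves form a Poisson process with rate 0.21 × 7.5 = 1.575 per hour.
So μ = 1.575.
P(N ≥ 2) = 1 − P(N ≤ 1) ≈ 0.4670.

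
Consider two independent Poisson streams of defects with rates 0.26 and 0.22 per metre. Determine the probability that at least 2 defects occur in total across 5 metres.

Independent Poisson processes superpose: combined rate λ = 0.26 + 0.22 = 0.48 per metre.
Over the interval, μ = 0.48 × 5 = 2.4 (5 metres).
P(N ≥ 2) = 1 − P(N ≤ 1) ≈ 0.6916.

0.6916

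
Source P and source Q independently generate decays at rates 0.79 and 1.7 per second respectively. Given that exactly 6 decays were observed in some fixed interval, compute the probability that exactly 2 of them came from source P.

0.3281

Given the total, each event is independently from source P with probability p = λ_P/(λ_P+λ_Q) = 0.79/2.49 ≈ 0.3173.
So K ~ Binomial(6, 0.79/2.49): P(K = 2) = C(6,2) · (0.79/2.49)^2 · (1.7/2.49)^4 ≈ 0.3281.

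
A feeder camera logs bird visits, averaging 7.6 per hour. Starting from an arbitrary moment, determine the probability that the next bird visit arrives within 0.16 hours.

Inter-arrival times are exponential with rate λ = 7.6 per hour.
P(T ≤ 0.16) = 1 − e^(−λt) = 1 − e^(−7.6 × 0.16) = 1 − e^(−1.216) ≈ 0.7036.

0.7036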